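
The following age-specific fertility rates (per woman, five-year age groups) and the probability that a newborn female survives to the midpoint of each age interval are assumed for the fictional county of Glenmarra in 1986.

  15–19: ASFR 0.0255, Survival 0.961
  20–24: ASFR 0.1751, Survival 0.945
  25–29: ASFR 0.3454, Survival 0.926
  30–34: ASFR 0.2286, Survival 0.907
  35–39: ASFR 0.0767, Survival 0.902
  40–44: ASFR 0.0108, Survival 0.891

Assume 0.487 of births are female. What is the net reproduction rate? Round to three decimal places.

1.938

Proportion female at birth = 0.487.
Each age group contributes 5 × ASFR × survival:
  15–19: 5 × 0.0255 × 0.961 = 0.12253
  20–24: 5 × 0.1751 × 0.945 = 0.82735
  25–29: 5 × 0.3454 × 0.926 = 1.59920
  30–34: 5 × 0.2286 × 0.907 = 1.03670
  35–39: 5 × 0.0767 × 0.902 = 0.34592
  40–44: 5 × 0.0108 × 0.891 = 0.04811
Sum = 3.97981
NRR = 0.487 × 3.97981 = 1.93817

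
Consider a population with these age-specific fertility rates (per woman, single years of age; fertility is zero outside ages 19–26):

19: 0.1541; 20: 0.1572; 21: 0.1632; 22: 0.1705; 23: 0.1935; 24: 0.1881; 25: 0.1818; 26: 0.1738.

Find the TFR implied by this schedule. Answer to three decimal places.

Sum of ASFRs = 0.1541 + 0.1572 + 0.1632 + 0.1705 + 0.1935 + 0.1881 + 0.1818 + 0.1738 = 1.3822
TFR = 1.3822

1.382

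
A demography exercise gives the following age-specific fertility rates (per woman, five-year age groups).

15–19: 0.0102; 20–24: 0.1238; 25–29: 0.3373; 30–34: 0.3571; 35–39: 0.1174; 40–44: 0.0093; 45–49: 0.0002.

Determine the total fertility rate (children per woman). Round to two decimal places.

4.78

Sum of ASFRs = 0.0102 + 0.1238 + 0.3373 + 0.3571 + 0.1174 + 0.0093 + 0.0002 = 0.9553
TFR = 5 × 0.9553 = 4.7765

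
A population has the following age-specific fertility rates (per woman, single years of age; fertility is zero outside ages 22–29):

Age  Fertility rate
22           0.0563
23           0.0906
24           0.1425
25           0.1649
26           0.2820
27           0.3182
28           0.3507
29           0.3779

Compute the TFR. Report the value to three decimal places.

Sum of ASFRs = 0.0563 + 0.0906 + 0.1425 + 0.1649 + 0.2820 + 0.3182 + 0.3507 + 0.3779 = 1.7831
TFR = 1.7831

1.783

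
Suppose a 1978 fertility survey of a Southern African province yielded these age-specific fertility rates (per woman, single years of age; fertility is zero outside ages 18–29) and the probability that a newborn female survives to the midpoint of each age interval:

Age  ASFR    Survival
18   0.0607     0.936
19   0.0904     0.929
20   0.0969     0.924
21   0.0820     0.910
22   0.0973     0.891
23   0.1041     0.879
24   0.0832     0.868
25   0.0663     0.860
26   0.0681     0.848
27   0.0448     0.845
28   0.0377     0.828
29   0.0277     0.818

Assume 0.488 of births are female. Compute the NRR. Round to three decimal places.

Proportion female at birth = 0.488.
Per-age-group product (1 × ASFR × survival probability):
  18: 1 × 0.0607 × 0.936 = 0.05682
  19: 1 × 0.0904 × 0.929 = 0.08398
  20: 1 × 0.0969 × 0.924 = 0.08954
  21: 1 × 0.0820 × 0.910 = 0.07462
  22: 1 × 0.0973 × 0.891 = 0.08669
  23: 1 × 0.1041 × 0.879 = 0.09150
  24: 1 × 0.0832 × 0.868 = 0.07222
  25: 1 × 0.0663 × 0.860 = 0.05702
  26: 1 × 0.0681 × 0.848 = 0.05775
  27: 1 × 0.0448 × 0.845 = 0.03786
  28: 1 × 0.0377 × 0.828 = 0.03122
  29: 1 × 0.0277 × 0.818 = 0.02266
Sum = 0.76188
NRR = 0.488 × 0.76188 = 0.37180

0.372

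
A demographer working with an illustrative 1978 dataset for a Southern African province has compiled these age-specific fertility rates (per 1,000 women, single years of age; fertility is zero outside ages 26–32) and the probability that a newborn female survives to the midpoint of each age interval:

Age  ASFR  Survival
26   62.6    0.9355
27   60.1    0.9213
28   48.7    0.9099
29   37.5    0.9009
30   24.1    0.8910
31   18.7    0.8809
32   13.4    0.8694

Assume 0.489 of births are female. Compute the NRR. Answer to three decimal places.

0.118

Proportion female at birth = 0.489.
Per-age-group product (1 × ASFR × survival probability):
  26: 1 × 62.6/1000 × 0.9355 = 0.05856
  27: 1 × 60.1/1000 × 0.9213 = 0.05537
  28: 1 × 48.7/1000 × 0.9099 = 0.04431
  29: 1 × 37.5/1000 × 0.9009 = 0.03378
  30: 1 × 24.1/1000 × 0.8910 = 0.02147
  31: 1 × 18.7/1000 × 0.8809 = 0.01647
  32: 1 × 13.4/1000 × 0.8694 = 0.01165
Sum = 0.24161
NRR = 0.489 × 0.24161 = 0.11815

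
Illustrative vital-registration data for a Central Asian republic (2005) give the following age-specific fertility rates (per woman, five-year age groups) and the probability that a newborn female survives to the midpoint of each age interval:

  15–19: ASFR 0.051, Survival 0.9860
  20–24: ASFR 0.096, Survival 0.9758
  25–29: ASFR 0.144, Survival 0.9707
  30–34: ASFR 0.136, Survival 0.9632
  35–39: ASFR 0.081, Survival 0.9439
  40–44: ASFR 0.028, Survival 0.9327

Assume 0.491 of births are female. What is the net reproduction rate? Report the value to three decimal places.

Proportion female at birth = 0.491.
Per-age-group product (5 × ASFR × survival probability):
  15–19: 5 × 0.051 × 0.9860 = 0.25143
  20–24: 5 × 0.096 × 0.9758 = 0.46838
  25–29: 5 × 0.144 × 0.9707 = 0.69890
  30–34: 5 × 0.136 × 0.9632 = 0.65498
  35–39: 5 × 0.081 × 0.9439 = 0.38228
  40–44: 5 × 0.028 × 0.9327 = 0.13058
Sum = 2.58655
NRR = 0.491 × 2.58655 = 1.27000
NRR > 1, so each generation more than replaces itself.

1.270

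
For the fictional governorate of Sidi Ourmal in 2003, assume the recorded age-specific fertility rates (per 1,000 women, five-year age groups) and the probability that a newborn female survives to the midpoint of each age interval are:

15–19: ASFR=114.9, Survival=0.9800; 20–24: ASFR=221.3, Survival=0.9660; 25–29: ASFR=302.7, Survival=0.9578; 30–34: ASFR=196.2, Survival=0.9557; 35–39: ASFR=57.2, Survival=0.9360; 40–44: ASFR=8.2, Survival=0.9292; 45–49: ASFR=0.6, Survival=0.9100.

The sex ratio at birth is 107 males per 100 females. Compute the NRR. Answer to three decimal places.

Proportion female at birth = 100 / (100 + 107) = 0.48309.
Survival-weighted fertility by age (5·fₓ·Sₓ):
  15–19: 5 × 114.9/1000 × 0.9800 = 0.56301
  20–24: 5 × 221.3/1000 × 0.9660 = 1.06888
  25–29: 5 × 302.7/1000 × 0.9578 = 1.44963
  30–34: 5 × 196.2/1000 × 0.9557 = 0.93754
  35–39: 5 × 57.2/1000 × 0.9360 = 0.26770
  40–44: 5 × 8.2/1000 × 0.9292 = 0.03810
  45–49: 5 × 0.6/1000 × 0.9100 = 0.00273
Sum = 4.32759
NRR = 0.48309 × 4.32759 = 2.09062

2.091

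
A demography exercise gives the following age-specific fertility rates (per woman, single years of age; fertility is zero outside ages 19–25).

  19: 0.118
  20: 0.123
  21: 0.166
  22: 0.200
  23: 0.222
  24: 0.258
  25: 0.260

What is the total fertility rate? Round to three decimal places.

Sum of ASFRs = 0.118 + 0.123 + 0.166 + 0.200 + 0.222 + 0.258 + 0.260 = 1.347
TFR = 1.347

1.347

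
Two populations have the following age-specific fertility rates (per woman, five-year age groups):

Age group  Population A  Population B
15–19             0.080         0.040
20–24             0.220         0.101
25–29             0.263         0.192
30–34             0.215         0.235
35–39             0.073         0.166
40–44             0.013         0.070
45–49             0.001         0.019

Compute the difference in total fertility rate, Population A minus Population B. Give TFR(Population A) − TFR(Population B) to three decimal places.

0.210

Population A:
  Sum of ASFRs = 0.080 + 0.220 + 0.263 + 0.215 + 0.073 + 0.013 + 0.001 = 0.865
  TFR = 5 × 0.865 = 4.325
Population B:
  Sum of ASFRs = 0.040 + 0.101 + 0.192 + 0.235 + 0.166 + 0.070 + 0.019 = 0.823
  TFR = 5 × 0.823 = 4.115
Difference = 4.325 − 4.115 = 0.21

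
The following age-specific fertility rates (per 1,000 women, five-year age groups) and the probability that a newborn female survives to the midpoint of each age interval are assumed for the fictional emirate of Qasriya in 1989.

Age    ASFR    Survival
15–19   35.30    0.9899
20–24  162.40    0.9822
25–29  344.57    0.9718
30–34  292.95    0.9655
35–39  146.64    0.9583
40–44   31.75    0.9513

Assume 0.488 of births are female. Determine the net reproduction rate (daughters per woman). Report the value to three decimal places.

Proportion female at birth = 0.488.
Survival-weighted fertility by age (5·fₓ·Sₓ):
  15–19: 5 × 35.30/1000 × 0.9899 = 0.17472
  20–24: 5 × 162.40/1000 × 0.9822 = 0.79755
  25–29: 5 × 344.57/1000 × 0.9718 = 1.67427
  30–34: 5 × 292.95/1000 × 0.9655 = 1.41422
  35–39: 5 × 146.64/1000 × 0.9583 = 0.70263
  40–44: 5 × 31.75/1000 × 0.9513 = 0.15102
Sum = 4.91441
NRR = 0.488 × 4.91441 = 2.39823

2.398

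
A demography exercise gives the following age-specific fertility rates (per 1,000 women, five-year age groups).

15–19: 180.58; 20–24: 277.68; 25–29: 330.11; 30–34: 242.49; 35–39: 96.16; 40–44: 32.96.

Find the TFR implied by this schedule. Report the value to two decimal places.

Sum of ASFRs = 180.58 + 277.68 + 330.11 + 242.49 + 96.16 + 32.96 = 1159.98
TFR = 5 × 1159.98 / 1000 = 5.7999

5.80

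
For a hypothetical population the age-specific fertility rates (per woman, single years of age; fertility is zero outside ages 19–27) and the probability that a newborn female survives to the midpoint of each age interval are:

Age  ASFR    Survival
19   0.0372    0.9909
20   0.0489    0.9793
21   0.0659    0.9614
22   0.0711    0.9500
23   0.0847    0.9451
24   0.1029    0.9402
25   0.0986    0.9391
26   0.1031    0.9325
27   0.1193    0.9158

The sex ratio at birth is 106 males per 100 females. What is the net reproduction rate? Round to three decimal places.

Proportion female at birth = 100 / (100 + 106) = 0.48544.
Each age group contributes 1 × ASFR × survival:
  19: 1 × 0.0372 × 0.9909 = 0.03686
  20: 1 × 0.0489 × 0.9793 = 0.04789
  21: 1 × 0.0659 × 0.9614 = 0.06336
  22: 1 × 0.0711 × 0.9500 = 0.06755
  23: 1 × 0.0847 × 0.9451 = 0.08005
  24: 1 × 0.1029 × 0.9402 = 0.09675
  25: 1 × 0.0986 × 0.9391 = 0.09260
  26: 1 × 0.1031 × 0.9325 = 0.09614
  27: 1 × 0.1193 × 0.9158 = 0.10925
Sum = 0.69045
NRR = 0.48544 × 0.69045 = 0.33517

0.335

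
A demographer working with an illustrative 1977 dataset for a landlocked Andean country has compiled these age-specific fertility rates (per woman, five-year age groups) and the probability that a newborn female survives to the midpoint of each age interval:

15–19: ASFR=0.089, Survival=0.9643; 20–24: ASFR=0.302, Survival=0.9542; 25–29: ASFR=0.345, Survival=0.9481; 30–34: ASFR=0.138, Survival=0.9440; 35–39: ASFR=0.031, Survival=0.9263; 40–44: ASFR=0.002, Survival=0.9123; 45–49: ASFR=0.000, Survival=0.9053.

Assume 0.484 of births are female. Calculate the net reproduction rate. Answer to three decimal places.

2.086

Proportion female at birth = 0.484.
Survival-weighted fertility by age (5·fₓ·Sₓ):
  15–19: 5 × 0.089 × 0.9643 = 0.42911
  20–24: 5 × 0.302 × 0.9542 = 1.44084
  25–29: 5 × 0.345 × 0.9481 = 1.63547
  30–34: 5 × 0.138 × 0.9440 = 0.65136
  35–39: 5 × 0.031 × 0.9263 = 0.14358
  40–44: 5 × 0.002 × 0.9123 = 0.00912
  45–49: 5 × 0.000 × 0.9053 = 0.00000
Sum = 4.30948
NRR = 0.484 × 4.30948 = 2.08579
With NRR above 1 the population is above replacement fertility.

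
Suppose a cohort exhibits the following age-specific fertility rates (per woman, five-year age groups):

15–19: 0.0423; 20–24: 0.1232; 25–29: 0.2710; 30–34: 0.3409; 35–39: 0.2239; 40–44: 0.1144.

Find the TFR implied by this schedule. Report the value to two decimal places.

Sum of ASFRs = 0.0423 + 0.1232 + 0.2710 + 0.3409 + 0.2239 + 0.1144 = 1.1157
TFR = 5 × 1.1157 = 5.5785

5.58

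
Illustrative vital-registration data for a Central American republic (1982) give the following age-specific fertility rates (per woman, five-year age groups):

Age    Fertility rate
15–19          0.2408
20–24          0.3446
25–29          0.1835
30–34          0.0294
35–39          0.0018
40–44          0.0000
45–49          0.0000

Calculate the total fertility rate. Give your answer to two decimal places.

Sum of ASFRs = 0.2408 + 0.3446 + 0.1835 + 0.0294 + 0.0018 + 0.0000 + 0.0000 = 0.8001
TFR = 5 × 0.8001 = 4.0005

4.00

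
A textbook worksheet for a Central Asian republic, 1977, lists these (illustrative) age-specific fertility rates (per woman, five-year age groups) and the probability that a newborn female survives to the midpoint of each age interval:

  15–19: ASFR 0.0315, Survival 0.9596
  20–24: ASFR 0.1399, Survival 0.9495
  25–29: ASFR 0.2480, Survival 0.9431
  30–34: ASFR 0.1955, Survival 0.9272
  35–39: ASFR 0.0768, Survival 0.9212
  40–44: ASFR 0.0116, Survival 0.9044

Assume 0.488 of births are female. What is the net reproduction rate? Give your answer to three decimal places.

1.609

Proportion female at birth = 0.488.
Per-age-group product (5 × ASFR × survival probability):
  15–19: 5 × 0.0315 × 0.9596 = 0.15114
  20–24: 5 × 0.1399 × 0.9495 = 0.66418
  25–29: 5 × 0.2480 × 0.9431 = 1.16944
  30–34: 5 × 0.1955 × 0.9272 = 0.90634
  35–39: 5 × 0.0768 × 0.9212 = 0.35374
  40–44: 5 × 0.0116 × 0.9044 = 0.05246
Sum = 3.29730
NRR = 0.488 × 3.29730 = 1.60908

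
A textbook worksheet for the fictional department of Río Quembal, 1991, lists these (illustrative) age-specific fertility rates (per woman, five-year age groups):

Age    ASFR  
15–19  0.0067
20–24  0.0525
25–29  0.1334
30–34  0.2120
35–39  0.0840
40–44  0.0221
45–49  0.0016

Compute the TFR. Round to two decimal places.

2.56

Sum of ASFRs = 0.0067 + 0.0525 + 0.1334 + 0.2120 + 0.0840 + 0.0221 + 0.0016 = 0.5123
TFR = 5 × 0.5123 = 2.5615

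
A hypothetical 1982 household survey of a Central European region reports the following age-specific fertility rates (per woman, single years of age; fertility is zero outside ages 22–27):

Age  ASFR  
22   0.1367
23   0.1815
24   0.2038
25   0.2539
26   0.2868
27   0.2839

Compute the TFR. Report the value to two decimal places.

1.35

Sum of ASFRs = 0.1367 + 0.1815 + 0.2038 + 0.2539 + 0.2868 + 0.2839 = 1.3466
TFR = 1.3466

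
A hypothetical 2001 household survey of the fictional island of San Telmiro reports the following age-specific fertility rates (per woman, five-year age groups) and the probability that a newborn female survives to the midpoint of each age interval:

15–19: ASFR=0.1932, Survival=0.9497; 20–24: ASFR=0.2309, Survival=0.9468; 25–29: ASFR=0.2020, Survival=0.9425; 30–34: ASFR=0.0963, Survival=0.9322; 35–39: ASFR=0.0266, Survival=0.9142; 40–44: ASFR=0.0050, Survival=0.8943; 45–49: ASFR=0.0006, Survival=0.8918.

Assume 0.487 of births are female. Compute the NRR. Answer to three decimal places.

1.733

Proportion female at birth = 0.487.
Per-age-group product (5 × ASFR × survival probability):
  15–19: 5 × 0.1932 × 0.9497 = 0.91741
  20–24: 5 × 0.2309 × 0.9468 = 1.09308
  25–29: 5 × 0.2020 × 0.9425 = 0.95193
  30–34: 5 × 0.0963 × 0.9322 = 0.44885
  35–39: 5 × 0.0266 × 0.9142 = 0.12159
  40–44: 5 × 0.0050 × 0.8943 = 0.02236
  45–49: 5 × 0.0006 × 0.8918 = 0.00268
Sum = 3.55790
NRR = 0.487 × 3.55790 = 1.73270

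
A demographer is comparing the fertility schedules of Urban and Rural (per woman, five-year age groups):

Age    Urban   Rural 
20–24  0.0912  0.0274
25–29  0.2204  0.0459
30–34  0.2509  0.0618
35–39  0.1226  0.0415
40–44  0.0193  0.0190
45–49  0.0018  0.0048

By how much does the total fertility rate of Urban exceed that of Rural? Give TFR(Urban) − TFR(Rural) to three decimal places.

Urban:
  Sum of ASFRs = 0.0912 + 0.2204 + 0.2509 + 0.1226 + 0.0193 + 0.0018 = 0.7062
  TFR = 5 × 0.7062 = 3.531
Rural:
  Sum of ASFRs = 0.0274 + 0.0459 + 0.0618 + 0.0415 + 0.0190 + 0.0048 = 0.2004
  TFR = 5 × 0.2004 = 1.002
Difference = 3.531 − 1.002 = 2.529

2.529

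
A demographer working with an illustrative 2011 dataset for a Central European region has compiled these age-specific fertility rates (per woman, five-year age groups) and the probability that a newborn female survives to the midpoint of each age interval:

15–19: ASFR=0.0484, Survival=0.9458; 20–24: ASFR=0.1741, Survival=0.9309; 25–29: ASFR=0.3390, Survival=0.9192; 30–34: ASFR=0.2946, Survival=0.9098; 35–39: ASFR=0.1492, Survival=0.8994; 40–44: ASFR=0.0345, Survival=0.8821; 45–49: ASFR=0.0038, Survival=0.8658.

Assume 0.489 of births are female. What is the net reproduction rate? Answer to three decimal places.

2.336

Proportion female at birth = 0.489.
Each age group contributes 5 × ASFR × survival:
  15–19: 5 × 0.0484 × 0.9458 = 0.22888
  20–24: 5 × 0.1741 × 0.9309 = 0.81035
  25–29: 5 × 0.3390 × 0.9192 = 1.55804
  30–34: 5 × 0.2946 × 0.9098 = 1.34014
  35–39: 5 × 0.1492 × 0.8994 = 0.67095
  40–44: 5 × 0.0345 × 0.8821 = 0.15216
  45–49: 5 × 0.0038 × 0.8658 = 0.01645
Sum = 4.77697
NRR = 0.489 × 4.77697 = 2.33594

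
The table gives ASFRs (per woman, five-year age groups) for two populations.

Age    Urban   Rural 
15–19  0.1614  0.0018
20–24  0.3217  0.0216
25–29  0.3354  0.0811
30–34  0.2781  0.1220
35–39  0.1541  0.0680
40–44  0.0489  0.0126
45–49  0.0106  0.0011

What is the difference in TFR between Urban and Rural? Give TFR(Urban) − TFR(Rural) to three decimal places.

5.010

Urban:
  Sum of ASFRs = 0.1614 + 0.3217 + 0.3354 + 0.2781 + 0.1541 + 0.0489 + 0.0106 = 1.3102
  TFR = 5 × 1.3102 = 6.551
Rural:
  Sum of ASFRs = 0.0018 + 0.0216 + 0.0811 + 0.1220 + 0.0680 + 0.0126 + 0.0011 = 0.3082
  TFR = 5 × 0.3082 = 1.541
Difference = 6.551 − 1.541 = 5.01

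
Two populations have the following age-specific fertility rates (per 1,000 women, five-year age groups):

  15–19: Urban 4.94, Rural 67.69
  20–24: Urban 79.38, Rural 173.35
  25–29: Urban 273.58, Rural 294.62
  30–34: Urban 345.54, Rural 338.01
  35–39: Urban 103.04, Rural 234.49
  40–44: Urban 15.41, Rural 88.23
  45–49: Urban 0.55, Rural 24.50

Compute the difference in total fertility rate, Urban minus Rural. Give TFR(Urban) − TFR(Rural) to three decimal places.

-1.992

Urban:
  Sum of ASFRs = 4.94 + 79.38 + 273.58 + 345.54 + 103.04 + 15.41 + 0.55 = 822.44
  TFR = 5 × 822.44 / 1000 = 4.1122
Rural:
  Sum of ASFRs = 67.69 + 173.35 + 294.62 + 338.01 + 234.49 + 88.23 + 24.50 = 1220.89
  TFR = 5 × 1220.89 / 1000 = 6.10445
Difference = 4.1122 − 6.10445 = -1.99225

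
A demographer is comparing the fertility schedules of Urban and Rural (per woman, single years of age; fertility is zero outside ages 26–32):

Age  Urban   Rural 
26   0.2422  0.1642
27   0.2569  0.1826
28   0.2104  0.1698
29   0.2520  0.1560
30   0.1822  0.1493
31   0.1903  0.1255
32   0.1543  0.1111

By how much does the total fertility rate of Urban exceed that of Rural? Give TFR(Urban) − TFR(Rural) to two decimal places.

Urban:
  Sum of ASFRs = 0.2422 + 0.2569 + 0.2104 + 0.2520 + 0.1822 + 0.1903 + 0.1543 = 1.4883
  TFR = 1.4883
Rural:
  Sum of ASFRs = 0.1642 + 0.1826 + 0.1698 + 0.1560 + 0.1493 + 0.1255 + 0.1111 = 1.0585
  TFR = 1.0585
Difference = 1.4883 − 1.0585 = 0.4298

0.43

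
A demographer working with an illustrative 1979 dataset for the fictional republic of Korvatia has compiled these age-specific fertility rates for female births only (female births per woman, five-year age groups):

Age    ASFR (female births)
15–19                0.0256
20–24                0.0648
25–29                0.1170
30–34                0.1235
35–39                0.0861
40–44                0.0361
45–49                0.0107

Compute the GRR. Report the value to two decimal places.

2.32

Sum of female ASFRs = 0.0256 + 0.0648 + 0.1170 + 0.1235 + 0.0861 + 0.0361 + 0.0107 = 0.4638
GRR = 5 × 0.4638 = 2.319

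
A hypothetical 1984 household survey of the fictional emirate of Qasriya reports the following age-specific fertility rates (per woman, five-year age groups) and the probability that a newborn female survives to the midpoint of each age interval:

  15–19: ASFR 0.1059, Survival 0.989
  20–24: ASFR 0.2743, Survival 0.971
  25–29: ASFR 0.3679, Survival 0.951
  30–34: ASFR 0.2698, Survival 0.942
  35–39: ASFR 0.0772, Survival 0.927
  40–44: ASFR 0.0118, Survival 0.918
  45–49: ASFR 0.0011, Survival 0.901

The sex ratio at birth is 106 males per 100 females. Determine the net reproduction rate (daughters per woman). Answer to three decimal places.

Proportion female at birth = 100 / (100 + 106) = 0.48544.
Each age group contributes 5 × ASFR × survival:
  15–19: 5 × 0.1059 × 0.989 = 0.52368
  20–24: 5 × 0.2743 × 0.971 = 1.33173
  25–29: 5 × 0.3679 × 0.951 = 1.74936
  30–34: 5 × 0.2698 × 0.942 = 1.27076
  35–39: 5 × 0.0772 × 0.927 = 0.35782
  40–44: 5 × 0.0118 × 0.918 = 0.05416
  45–49: 5 × 0.0011 × 0.901 = 0.00496
Sum = 5.29247
NRR = 0.48544 × 5.29247 = 2.56918
NRR > 1, so each generation more than replaces itself.

2.569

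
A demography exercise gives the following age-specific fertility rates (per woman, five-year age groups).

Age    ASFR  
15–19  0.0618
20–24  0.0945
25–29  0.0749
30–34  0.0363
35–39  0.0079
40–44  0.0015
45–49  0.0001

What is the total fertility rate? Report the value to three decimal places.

1.385

Sum of ASFRs = 0.0618 + 0.0945 + 0.0749 + 0.0363 + 0.0079 + 0.0015 + 0.0001 = 0.2770
TFR = 5 × 0.2770 = 1.385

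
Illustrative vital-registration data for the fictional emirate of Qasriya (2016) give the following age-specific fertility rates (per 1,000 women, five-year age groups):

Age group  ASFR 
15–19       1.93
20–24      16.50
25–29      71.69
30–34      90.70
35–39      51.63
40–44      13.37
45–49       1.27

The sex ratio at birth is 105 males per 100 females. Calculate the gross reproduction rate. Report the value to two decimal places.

Proportion female at birth = 100 / (100 + 105) = 0.48780.
Sum of ASFRs = 1.93 + 16.50 + 71.69 + 90.70 + 51.63 + 13.37 + 1.27 = 247.09
TFR = 5 × 247.09 / 1000 = 1.23545
GRR = 0.48780 × 1.23545 = 0.60265

0.60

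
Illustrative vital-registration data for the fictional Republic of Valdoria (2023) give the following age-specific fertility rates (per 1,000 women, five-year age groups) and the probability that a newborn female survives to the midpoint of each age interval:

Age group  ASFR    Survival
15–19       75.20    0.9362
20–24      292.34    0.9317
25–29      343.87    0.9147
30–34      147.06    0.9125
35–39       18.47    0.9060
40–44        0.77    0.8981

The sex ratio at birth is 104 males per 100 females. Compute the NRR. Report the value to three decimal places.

1.983

Proportion female at birth = 100 / (100 + 104) = 0.49020.
Survival-weighted fertility by age (5·fₓ·Sₓ):
  15–19: 5 × 75.20/1000 × 0.9362 = 0.35201
  20–24: 5 × 292.34/1000 × 0.9317 = 1.36187
  25–29: 5 × 343.87/1000 × 0.9147 = 1.57269
  30–34: 5 × 147.06/1000 × 0.9125 = 0.67096
  35–39: 5 × 18.47/1000 × 0.9060 = 0.08367
  40–44: 5 × 0.77/1000 × 0.8981 = 0.00346
Sum = 4.04466
NRR = 0.49020 × 4.04466 = 1.98269
NRR > 1, so each generation more than replaces itself.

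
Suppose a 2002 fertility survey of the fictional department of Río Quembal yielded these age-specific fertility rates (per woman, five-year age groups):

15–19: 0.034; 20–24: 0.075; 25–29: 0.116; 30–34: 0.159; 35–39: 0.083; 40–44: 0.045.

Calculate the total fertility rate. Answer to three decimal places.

Sum of ASFRs = 0.034 + 0.075 + 0.116 + 0.159 + 0.083 + 0.045 = 0.512
TFR = 5 × 0.512 = 2.56

2.560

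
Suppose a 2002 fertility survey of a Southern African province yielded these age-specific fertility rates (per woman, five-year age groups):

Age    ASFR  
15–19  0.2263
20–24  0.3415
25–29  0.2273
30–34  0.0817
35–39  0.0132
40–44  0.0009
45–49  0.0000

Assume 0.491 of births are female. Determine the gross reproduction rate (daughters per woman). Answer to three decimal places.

2.187

Proportion female at birth = 0.491.
Sum of ASFRs = 0.2263 + 0.3415 + 0.2273 + 0.0817 + 0.0132 + 0.0009 + 0.0000 = 0.8909
TFR = 5 × 0.8909 = 4.4545
GRR = 0.491 × 4.4545 = 2.18716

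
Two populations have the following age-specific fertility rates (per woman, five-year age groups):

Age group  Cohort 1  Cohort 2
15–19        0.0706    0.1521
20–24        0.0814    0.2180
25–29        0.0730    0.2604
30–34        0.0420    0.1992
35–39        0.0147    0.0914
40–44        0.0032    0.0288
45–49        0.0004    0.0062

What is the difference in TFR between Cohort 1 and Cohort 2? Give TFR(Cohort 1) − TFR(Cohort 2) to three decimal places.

Cohort 1:
  Sum of ASFRs = 0.0706 + 0.0814 + 0.0730 + 0.0420 + 0.0147 + 0.0032 + 0.0004 = 0.2853
  TFR = 5 × 0.2853 = 1.4265
Cohort 2:
  Sum of ASFRs = 0.1521 + 0.2180 + 0.2604 + 0.1992 + 0.0914 + 0.0288 + 0.0062 = 0.9561
  TFR = 5 × 0.9561 = 4.7805
Difference = 1.4265 − 4.7805 = -3.354

-3.354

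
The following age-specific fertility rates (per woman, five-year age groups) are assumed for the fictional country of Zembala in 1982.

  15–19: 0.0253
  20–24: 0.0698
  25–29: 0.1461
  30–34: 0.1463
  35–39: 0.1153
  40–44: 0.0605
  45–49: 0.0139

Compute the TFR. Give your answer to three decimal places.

Sum of ASFRs = 0.0253 + 0.0698 + 0.1461 + 0.1463 + 0.1153 + 0.0605 + 0.0139 = 0.5772
TFR = 5 × 0.5772 = 2.886

2.886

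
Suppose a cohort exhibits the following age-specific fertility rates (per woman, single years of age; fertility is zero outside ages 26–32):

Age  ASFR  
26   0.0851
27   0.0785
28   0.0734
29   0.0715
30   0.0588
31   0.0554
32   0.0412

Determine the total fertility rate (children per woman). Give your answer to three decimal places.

0.464

Sum of ASFRs = 0.0851 + 0.0785 + 0.0734 + 0.0715 + 0.0588 + 0.0554 + 0.0412 = 0.4639
TFR = 0.4639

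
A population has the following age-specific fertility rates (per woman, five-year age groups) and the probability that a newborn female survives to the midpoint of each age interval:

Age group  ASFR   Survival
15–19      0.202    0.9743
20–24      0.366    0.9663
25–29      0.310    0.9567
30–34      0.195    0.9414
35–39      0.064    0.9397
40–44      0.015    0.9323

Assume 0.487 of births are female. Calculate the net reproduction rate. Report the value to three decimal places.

Proportion female at birth = 0.487.
Weighting each age-specific rate by interval width and survival:
  15–19: 5 × 0.202 × 0.9743 = 0.98404
  20–24: 5 × 0.366 × 0.9663 = 1.76833
  25–29: 5 × 0.310 × 0.9567 = 1.48289
  30–34: 5 × 0.195 × 0.9414 = 0.91787
  35–39: 5 × 0.064 × 0.9397 = 0.30070
  40–44: 5 × 0.015 × 0.9323 = 0.06992
Sum = 5.52375
NRR = 0.487 × 5.52375 = 2.69007

2.690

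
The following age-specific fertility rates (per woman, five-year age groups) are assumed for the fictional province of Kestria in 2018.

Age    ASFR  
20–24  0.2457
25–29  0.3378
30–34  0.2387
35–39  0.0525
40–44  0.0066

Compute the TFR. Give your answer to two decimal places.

Sum of ASFRs = 0.2457 + 0.3378 + 0.2387 + 0.0525 + 0.0066 = 0.8813
TFR = 5 × 0.8813 = 4.4065

4.41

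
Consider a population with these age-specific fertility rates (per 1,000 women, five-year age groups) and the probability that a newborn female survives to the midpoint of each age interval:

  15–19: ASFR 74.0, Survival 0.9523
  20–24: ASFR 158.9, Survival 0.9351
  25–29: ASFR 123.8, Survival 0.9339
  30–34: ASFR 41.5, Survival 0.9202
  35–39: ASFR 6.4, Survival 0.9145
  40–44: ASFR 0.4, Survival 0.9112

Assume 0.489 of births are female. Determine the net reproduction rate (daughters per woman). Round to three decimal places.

Proportion female at birth = 0.489.
Weighting each age-specific rate by interval width and survival:
  15–19: 5 × 74.0/1000 × 0.9523 = 0.35235
  20–24: 5 × 158.9/1000 × 0.9351 = 0.74294
  25–29: 5 × 123.8/1000 × 0.9339 = 0.57808
  30–34: 5 × 41.5/1000 × 0.9202 = 0.19094
  35–39: 5 × 6.4/1000 × 0.9145 = 0.02926
  40–44: 5 × 0.4/1000 × 0.9112 = 0.00182
Sum = 1.89539
NRR = 0.489 × 1.89539 = 0.92685

0.927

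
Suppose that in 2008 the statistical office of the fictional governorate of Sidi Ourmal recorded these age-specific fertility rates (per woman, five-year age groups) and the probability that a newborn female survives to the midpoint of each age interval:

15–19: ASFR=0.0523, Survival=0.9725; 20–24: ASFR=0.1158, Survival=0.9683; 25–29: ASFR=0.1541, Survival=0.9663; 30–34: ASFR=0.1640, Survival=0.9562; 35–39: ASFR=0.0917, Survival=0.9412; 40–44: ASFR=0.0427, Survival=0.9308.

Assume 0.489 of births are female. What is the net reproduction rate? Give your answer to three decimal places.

1.454

Proportion female at birth = 0.489.
Each age group contributes 5 × ASFR × survival:
  15–19: 5 × 0.0523 × 0.9725 = 0.25431
  20–24: 5 × 0.1158 × 0.9683 = 0.56065
  25–29: 5 × 0.1541 × 0.9663 = 0.74453
  30–34: 5 × 0.1640 × 0.9562 = 0.78408
  35–39: 5 × 0.0917 × 0.9412 = 0.43154
  40–44: 5 × 0.0427 × 0.9308 = 0.19873
Sum = 2.97384
NRR = 0.489 × 2.97384 = 1.45421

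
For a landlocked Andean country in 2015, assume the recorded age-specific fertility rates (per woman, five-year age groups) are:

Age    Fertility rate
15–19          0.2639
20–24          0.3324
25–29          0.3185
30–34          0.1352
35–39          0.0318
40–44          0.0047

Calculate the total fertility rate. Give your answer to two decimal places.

5.43

Sum of ASFRs = 0.2639 + 0.3324 + 0.3185 + 0.1352 + 0.0318 + 0.0047 = 1.0865
TFR = 5 × 1.0865 = 5.4325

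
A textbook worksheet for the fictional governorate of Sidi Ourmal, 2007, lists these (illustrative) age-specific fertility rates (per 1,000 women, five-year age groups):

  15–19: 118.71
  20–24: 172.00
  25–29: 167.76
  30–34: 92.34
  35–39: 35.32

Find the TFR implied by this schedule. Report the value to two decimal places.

Sum of ASFRs = 118.71 + 172.00 + 167.76 + 92.34 + 35.32 = 586.13
TFR = 5 × 586.13 / 1000 = 2.93065

2.93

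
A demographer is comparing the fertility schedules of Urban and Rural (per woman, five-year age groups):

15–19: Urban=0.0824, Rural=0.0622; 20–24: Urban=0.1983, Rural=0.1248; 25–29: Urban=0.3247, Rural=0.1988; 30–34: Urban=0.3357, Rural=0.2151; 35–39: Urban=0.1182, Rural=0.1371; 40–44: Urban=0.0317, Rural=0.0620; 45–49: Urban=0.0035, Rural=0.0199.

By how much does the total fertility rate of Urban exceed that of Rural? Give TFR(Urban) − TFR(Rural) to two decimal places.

1.37

Urban:
  Sum of ASFRs = 0.0824 + 0.1983 + 0.3247 + 0.3357 + 0.1182 + 0.0317 + 0.0035 = 1.0945
  TFR = 5 × 1.0945 = 5.4725
Rural:
  Sum of ASFRs = 0.0622 + 0.1248 + 0.1988 + 0.2151 + 0.1371 + 0.0620 + 0.0199 = 0.8199
  TFR = 5 × 0.8199 = 4.0995
Difference = 5.4725 − 4.0995 = 1.373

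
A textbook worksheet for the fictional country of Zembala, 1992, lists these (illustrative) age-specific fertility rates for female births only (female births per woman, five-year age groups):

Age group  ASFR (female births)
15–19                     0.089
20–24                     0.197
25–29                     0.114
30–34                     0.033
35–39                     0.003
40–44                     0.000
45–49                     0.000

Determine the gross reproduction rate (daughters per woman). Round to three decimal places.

Sum of female ASFRs = 0.089 + 0.197 + 0.114 + 0.033 + 0.003 + 0.000 + 0.000 = 0.436
GRR = 5 × 0.436 = 2.18

2.180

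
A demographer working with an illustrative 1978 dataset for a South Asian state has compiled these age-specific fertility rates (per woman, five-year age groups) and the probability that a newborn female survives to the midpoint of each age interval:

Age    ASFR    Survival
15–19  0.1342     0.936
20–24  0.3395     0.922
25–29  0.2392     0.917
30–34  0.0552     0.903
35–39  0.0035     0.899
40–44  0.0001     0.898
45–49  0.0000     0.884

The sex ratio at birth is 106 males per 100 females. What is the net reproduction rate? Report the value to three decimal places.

Proportion female at birth = 100 / (100 + 106) = 0.48544.
Each age group contributes 5 × ASFR × survival:
  15–19: 5 × 0.1342 × 0.936 = 0.62806
  20–24: 5 × 0.3395 × 0.922 = 1.56510
  25–29: 5 × 0.2392 × 0.917 = 1.09673
  30–34: 5 × 0.0552 × 0.903 = 0.24923
  35–39: 5 × 0.0035 × 0.899 = 0.01573
  40–44: 5 × 0.0001 × 0.898 = 0.00045
  45–49: 5 × 0.0000 × 0.884 = 0.00000
Sum = 3.55530
NRR = 0.48544 × 3.55530 = 1.72588

1.726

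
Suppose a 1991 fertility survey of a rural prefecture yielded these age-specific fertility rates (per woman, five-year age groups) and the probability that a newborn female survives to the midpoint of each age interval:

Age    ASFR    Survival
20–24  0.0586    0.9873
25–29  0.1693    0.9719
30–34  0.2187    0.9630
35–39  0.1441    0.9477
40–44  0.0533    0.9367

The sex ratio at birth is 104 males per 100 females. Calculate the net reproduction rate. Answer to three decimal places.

Proportion female at birth = 100 / (100 + 104) = 0.49020.
Weighting each age-specific rate by interval width and survival:
  20–24: 5 × 0.0586 × 0.9873 = 0.28928
  25–29: 5 × 0.1693 × 0.9719 = 0.82271
  30–34: 5 × 0.2187 × 0.9630 = 1.05304
  35–39: 5 × 0.1441 × 0.9477 = 0.68282
  40–44: 5 × 0.0533 × 0.9367 = 0.24963
Sum = 3.09748
NRR = 0.49020 × 3.09748 = 1.51838

1.518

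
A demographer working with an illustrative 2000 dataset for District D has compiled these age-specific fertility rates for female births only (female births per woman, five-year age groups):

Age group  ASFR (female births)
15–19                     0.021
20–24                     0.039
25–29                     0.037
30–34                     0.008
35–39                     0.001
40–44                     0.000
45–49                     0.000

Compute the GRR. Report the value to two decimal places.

Sum of female ASFRs = 0.021 + 0.039 + 0.037 + 0.008 + 0.001 + 0.000 + 0.000 = 0.106
GRR = 5 × 0.106 = 0.53

0.53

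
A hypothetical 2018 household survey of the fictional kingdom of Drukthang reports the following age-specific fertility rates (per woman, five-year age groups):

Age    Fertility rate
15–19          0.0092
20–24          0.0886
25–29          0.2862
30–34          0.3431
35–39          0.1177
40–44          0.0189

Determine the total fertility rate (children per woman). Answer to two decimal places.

4.32

Sum of ASFRs = 0.0092 + 0.0886 + 0.2862 + 0.3431 + 0.1177 + 0.0189 = 0.8637
TFR = 5 × 0.8637 = 4.3185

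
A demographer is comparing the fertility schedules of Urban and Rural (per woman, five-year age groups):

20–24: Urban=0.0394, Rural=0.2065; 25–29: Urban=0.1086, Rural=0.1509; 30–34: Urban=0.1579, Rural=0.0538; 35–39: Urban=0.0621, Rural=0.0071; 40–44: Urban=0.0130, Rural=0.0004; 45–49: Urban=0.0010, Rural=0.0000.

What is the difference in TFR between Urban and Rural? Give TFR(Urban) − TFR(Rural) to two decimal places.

Urban:
  Sum of ASFRs = 0.0394 + 0.1086 + 0.1579 + 0.0621 + 0.0130 + 0.0010 = 0.3820
  TFR = 5 × 0.3820 = 1.91
Rural:
  Sum of ASFRs = 0.2065 + 0.1509 + 0.0538 + 0.0071 + 0.0004 + 0.0000 = 0.4187
  TFR = 5 × 0.4187 = 2.0935
Difference = 1.91 − 2.0935 = -0.1835

-0.18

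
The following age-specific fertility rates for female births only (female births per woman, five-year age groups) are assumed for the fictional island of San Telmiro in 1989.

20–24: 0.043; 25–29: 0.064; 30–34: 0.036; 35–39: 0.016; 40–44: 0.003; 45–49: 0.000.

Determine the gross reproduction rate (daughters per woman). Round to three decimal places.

Sum of female ASFRs = 0.043 + 0.064 + 0.036 + 0.016 + 0.003 + 0.000 = 0.162
GRR = 5 × 0.162 = 0.81

0.810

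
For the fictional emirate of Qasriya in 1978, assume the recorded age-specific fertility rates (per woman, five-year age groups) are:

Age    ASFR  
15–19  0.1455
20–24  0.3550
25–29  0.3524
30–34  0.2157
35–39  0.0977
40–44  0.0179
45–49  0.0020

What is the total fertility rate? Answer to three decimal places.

5.931

Sum of ASFRs = 0.1455 + 0.3550 + 0.3524 + 0.2157 + 0.0977 + 0.0179 + 0.0020 = 1.1862
TFR = 5 × 1.1862 = 5.931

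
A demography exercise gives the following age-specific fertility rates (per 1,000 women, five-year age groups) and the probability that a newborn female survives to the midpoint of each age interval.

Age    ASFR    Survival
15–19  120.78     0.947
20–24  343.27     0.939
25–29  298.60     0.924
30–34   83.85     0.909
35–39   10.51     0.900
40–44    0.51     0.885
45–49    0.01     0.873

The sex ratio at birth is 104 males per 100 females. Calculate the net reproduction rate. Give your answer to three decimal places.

1.958

Proportion female at birth = 100 / (100 + 104) = 0.49020.
Each age group contributes 5 × ASFR × survival:
  15–19: 5 × 120.78/1000 × 0.947 = 0.57189
  20–24: 5 × 343.27/1000 × 0.939 = 1.61165
  25–29: 5 × 298.60/1000 × 0.924 = 1.37953
  30–34: 5 × 83.85/1000 × 0.909 = 0.38110
  35–39: 5 × 10.51/1000 × 0.900 = 0.04730
  40–44: 5 × 0.51/1000 × 0.885 = 0.00226
  45–49: 5 × 0.01/1000 × 0.873 = 0.00004
Sum = 3.99377
NRR = 0.49020 × 3.99377 = 1.95775
With NRR above 1 the population is above replacement fertility.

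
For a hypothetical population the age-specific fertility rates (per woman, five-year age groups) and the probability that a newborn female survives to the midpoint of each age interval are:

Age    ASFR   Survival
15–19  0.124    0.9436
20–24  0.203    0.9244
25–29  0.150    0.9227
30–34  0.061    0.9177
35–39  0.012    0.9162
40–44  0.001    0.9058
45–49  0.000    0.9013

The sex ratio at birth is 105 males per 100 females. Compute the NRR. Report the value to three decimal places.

Proportion female at birth = 100 / (100 + 105) = 0.48780.
Weighting each age-specific rate by interval width and survival:
  15–19: 5 × 0.124 × 0.9436 = 0.58503
  20–24: 5 × 0.203 × 0.9244 = 0.93827
  25–29: 5 × 0.150 × 0.9227 = 0.69203
  30–34: 5 × 0.061 × 0.9177 = 0.27990
  35–39: 5 × 0.012 × 0.9162 = 0.05497
  40–44: 5 × 0.001 × 0.9058 = 0.00453
  45–49: 5 × 0.000 × 0.9013 = 0.00000
Sum = 2.55473
NRR = 0.48780 × 2.55473 = 1.24620
With NRR above 1 the population is above replacement fertility.

1.246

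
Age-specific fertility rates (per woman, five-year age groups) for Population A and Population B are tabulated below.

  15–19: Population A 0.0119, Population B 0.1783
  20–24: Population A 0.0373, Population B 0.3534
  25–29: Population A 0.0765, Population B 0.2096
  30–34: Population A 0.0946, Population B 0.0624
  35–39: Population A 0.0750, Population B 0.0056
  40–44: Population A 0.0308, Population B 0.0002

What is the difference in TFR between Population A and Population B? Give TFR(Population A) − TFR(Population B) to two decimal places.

-2.42

Population A:
  Sum of ASFRs = 0.0119 + 0.0373 + 0.0765 + 0.0946 + 0.0750 + 0.0308 = 0.3261
  TFR = 5 × 0.3261 = 1.6305
Population B:
  Sum of ASFRs = 0.1783 + 0.3534 + 0.2096 + 0.0624 + 0.0056 + 0.0002 = 0.8095
  TFR = 5 × 0.8095 = 4.0475
Difference = 1.6305 − 4.0475 = -2.417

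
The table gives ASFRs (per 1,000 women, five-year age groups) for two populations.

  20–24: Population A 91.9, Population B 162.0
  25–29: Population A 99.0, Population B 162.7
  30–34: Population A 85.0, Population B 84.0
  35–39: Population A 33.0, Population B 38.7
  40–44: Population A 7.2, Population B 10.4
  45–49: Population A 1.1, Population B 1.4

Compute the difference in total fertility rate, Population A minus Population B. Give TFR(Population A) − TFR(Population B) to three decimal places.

-0.710

Population A:
  Sum of ASFRs = 91.9 + 99.0 + 85.0 + 33.0 + 7.2 + 1.1 = 317.2
  TFR = 5 × 317.2 / 1000 = 1.586
Population B:
  Sum of ASFRs = 162.0 + 162.7 + 84.0 + 38.7 + 10.4 + 1.4 = 459.2
  TFR = 5 × 459.2 / 1000 = 2.296
Difference = 1.586 − 2.296 = -0.71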